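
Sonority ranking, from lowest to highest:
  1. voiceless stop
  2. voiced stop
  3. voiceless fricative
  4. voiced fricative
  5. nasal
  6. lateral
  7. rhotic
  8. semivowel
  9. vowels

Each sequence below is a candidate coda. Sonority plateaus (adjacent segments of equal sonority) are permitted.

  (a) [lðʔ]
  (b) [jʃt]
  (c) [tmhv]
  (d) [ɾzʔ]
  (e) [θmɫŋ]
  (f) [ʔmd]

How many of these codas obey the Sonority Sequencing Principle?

3

(a) 6-4-1 → obeys
(b) 8-3-1 → obeys
(c) 1-5-3-4 → violates
(d) 7-4-1 → obeys
(e) 3-5-6-5 → violates
(f) 1-5-2 → violates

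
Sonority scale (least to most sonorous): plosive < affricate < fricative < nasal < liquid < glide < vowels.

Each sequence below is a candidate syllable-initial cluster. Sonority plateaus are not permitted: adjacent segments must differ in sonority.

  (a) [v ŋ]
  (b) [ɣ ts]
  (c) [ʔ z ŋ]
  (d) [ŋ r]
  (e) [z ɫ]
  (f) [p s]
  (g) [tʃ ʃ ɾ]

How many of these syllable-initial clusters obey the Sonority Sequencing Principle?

(a) 3-4 → obeys
(b) 3-2 → violates
(c) 1-3-4 → obeys
(d) 4-5 → obeys
(e) 3-5 → obeys
(f) 1-3 → obeys
(g) 2-3-5 → obeys

6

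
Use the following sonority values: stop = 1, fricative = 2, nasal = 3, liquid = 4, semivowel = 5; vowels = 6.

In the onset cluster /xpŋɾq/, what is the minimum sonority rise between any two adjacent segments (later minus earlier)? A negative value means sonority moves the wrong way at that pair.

-3

/x/: fricative = 2.
/p/: stop = 1.
/ŋ/: nasal = 3.
/ɾ/: liquid = 4.
/q/: stop = 1.
/x/→/p/: change -1.
/p/→/ŋ/: change +2.
/ŋ/→/ɾ/: change +1.
/ɾ/→/q/: change -3.
Minimum = -3.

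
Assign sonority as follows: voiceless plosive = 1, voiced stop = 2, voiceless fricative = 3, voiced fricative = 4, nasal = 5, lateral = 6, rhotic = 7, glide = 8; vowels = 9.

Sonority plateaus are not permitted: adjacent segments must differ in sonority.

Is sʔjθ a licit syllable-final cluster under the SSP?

/s/ is a voiceless fricative (sonority 3).
/ʔ/ is a voiceless plosive (sonority 1).
/j/ is a glide (sonority 8).
/θ/ is a voiceless fricative (sonority 3).
The profile is 3-1-8-3. Between /ʔ/ (1) and /j/ (8) sonority does not fall, so the cluster violates the SSP.

no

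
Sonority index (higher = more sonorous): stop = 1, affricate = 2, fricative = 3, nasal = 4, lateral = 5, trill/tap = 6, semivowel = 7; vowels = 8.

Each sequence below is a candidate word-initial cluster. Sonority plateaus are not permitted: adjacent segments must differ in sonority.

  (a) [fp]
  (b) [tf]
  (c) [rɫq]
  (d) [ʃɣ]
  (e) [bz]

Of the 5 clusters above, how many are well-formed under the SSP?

(a) [fp]: profile 3-1 — violates.
(b) [tf]: profile 1-3 — obeys.
(c) [rɫq]: profile 6-5-1 — violates.
(d) [ʃɣ]: profile 3-3 — violates.
(e) [bz]: profile 1-3 — obeys.

2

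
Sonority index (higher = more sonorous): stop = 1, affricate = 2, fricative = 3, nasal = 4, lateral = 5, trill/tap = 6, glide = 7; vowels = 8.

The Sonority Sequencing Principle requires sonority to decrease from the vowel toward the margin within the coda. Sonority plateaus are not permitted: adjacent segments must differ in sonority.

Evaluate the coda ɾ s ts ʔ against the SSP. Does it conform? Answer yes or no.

/ɾ/ — trill/tap, sonority 6.
/s/ — fricative, sonority 3.
/ts/ — affricate, sonority 2.
/ʔ/ — stop, sonority 1.
The profile 6-3-2-1 strictly falls, so the coda satisfies the SSP.

yes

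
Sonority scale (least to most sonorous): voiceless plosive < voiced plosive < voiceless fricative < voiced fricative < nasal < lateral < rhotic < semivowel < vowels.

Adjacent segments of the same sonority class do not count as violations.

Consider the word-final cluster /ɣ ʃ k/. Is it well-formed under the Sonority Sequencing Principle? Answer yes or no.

/ɣ/ — voiced fricative, sonority 4.
/ʃ/ — voiceless fricative, sonority 3.
/k/ — voiceless plosive, sonority 1.
The profile 4-3-1 strictly falls, so the word-final cluster satisfies the SSP.

yes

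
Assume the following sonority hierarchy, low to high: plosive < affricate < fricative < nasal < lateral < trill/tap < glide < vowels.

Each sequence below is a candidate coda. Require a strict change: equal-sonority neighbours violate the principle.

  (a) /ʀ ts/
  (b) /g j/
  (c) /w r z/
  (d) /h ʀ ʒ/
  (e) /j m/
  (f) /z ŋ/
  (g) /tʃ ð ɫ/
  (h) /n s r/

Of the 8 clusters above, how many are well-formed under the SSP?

3

(a) /ʀ ts/: profile 6-2 — obeys.
(b) /g j/: profile 1-7 — violates.
(c) /w r z/: profile 7-6-3 — obeys.
(d) /h ʀ ʒ/: profile 3-6-3 — violates.
(e) /j m/: profile 7-4 — obeys.
(f) /z ŋ/: profile 3-4 — violates.
(g) /tʃ ð ɫ/: profile 2-3-5 — violates.
(h) /n s r/: profile 4-3-6 — violates.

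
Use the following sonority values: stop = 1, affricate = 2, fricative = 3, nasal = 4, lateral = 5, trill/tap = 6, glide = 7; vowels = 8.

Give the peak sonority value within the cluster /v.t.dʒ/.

/v/: fricative = 3.
/t/: stop = 1.
/dʒ/: affricate = 2.
The maximum is 3.

3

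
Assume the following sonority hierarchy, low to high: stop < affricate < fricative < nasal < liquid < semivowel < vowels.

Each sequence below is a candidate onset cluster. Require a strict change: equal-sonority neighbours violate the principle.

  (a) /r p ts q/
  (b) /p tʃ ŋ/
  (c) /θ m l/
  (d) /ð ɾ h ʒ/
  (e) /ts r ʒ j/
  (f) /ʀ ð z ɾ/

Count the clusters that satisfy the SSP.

2

(a) /r p ts q/: profile 5-1-2-1 — violates.
(b) /p tʃ ŋ/: profile 1-2-4 — obeys.
(c) /θ m l/: profile 3-4-5 — obeys.
(d) /ð ɾ h ʒ/: profile 3-5-3-3 — violates.
(e) /ts r ʒ j/: profile 2-5-3-6 — violates.
(f) /ʀ ð z ɾ/: profile 5-3-3-5 — violates.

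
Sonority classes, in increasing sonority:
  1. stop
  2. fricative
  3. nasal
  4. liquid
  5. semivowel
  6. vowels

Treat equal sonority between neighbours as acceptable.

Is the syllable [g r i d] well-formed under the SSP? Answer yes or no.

yes

Onset: /g/ is a stop (sonority 1), /r/ is a liquid (sonority 4); then the nucleus /i/ (sonority 6).
Onset profile 1-4-6 — rises to the nucleus.
Coda: /d/ is a stop (sonority 1).
Coda profile 6-1 — falls from the nucleus.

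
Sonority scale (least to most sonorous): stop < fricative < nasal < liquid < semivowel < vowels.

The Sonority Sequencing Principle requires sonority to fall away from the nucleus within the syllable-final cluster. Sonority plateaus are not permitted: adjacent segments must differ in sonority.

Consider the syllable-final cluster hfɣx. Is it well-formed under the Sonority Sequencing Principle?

/h/ — fricative, sonority 2.
/f/ — fricative, sonority 2.
/ɣ/ — fricative, sonority 2.
/x/ — fricative, sonority 2.
The profile is 2-2-2-2. Between /h/ (2) and /f/ (2) sonority does not fall, so the cluster violates the SSP.

no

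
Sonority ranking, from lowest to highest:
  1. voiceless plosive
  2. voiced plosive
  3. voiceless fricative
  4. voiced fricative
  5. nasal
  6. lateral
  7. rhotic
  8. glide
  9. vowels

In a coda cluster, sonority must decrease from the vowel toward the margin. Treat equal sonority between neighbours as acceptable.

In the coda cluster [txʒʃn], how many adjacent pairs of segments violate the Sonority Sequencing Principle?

3

/t/ is a voiceless plosive (sonority 1).
/x/ is a voiceless fricative (sonority 3).
/ʒ/ is a voiced fricative (sonority 4).
/ʃ/ is a voiceless fricative (sonority 3).
/n/ is a nasal (sonority 5).
/t/→/x/: 1→3 (does not fall) — violation.
/x/→/ʒ/: 3→4 (does not fall) — violation.
/ʒ/→/ʃ/: 4→3 (falls) — ok.
/ʃ/→/n/: 3→5 (does not fall) — violation.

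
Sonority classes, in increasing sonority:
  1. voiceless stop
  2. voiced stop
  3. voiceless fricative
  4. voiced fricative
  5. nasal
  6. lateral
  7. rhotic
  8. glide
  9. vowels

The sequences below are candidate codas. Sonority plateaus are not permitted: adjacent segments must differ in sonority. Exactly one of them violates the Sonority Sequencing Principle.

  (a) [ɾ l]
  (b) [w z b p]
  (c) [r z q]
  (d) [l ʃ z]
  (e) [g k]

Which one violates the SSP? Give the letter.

d

(a) [ɾ l]: profile 7-6 — obeys.
(b) [w z b p]: profile 8-4-2-1 — obeys.
(c) [r z q]: profile 7-4-1 — obeys.
(d) [l ʃ z]: profile 6-3-4 — violates.
(e) [g k]: profile 2-1 — obeys.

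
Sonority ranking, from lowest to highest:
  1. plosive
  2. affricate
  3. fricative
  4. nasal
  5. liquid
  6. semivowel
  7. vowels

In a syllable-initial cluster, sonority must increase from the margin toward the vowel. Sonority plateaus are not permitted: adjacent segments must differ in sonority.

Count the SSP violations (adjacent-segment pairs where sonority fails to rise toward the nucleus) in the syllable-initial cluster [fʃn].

/f/: fricative = 3.
/ʃ/: fricative = 3.
/n/: nasal = 4.
/f/→/ʃ/: 3→3 (plateau) — violation.
/ʃ/→/n/: 3→4 (rises) — ok.

1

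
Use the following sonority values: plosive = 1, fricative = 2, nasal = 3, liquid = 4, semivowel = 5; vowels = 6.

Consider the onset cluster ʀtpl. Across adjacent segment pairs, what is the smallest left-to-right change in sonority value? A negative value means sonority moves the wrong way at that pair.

-3

/ʀ/ — liquid, sonority 4.
/t/ — plosive, sonority 1.
/p/ — plosive, sonority 1.
/l/ — liquid, sonority 4.
/ʀ/→/t/: change -3.
/t/→/p/: change +0.
/p/→/l/: change +3.
Minimum = -3.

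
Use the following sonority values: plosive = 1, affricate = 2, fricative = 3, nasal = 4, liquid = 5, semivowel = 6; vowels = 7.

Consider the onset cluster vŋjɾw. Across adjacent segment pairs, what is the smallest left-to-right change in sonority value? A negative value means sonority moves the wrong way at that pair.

-1

/v/: fricative = 3.
/ŋ/: nasal = 4.
/j/: semivowel = 6.
/ɾ/: liquid = 5.
/w/: semivowel = 6.
/v/→/ŋ/: change +1.
/ŋ/→/j/: change +2.
/j/→/ɾ/: change -1.
/ɾ/→/w/: change +1.
Minimum = -1.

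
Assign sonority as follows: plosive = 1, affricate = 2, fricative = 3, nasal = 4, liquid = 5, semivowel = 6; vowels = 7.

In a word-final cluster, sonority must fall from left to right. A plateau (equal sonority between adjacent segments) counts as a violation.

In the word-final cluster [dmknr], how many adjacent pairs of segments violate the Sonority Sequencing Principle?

3

/d/ — plosive, sonority 1.
/m/ — nasal, sonority 4.
/k/ — plosive, sonority 1.
/n/ — nasal, sonority 4.
/r/ — liquid, sonority 5.
/d/→/m/: 1→4 (does not fall) — violation.
/m/→/k/: 4→1 (falls) — ok.
/k/→/n/: 1→4 (does not fall) — violation.
/n/→/r/: 4→5 (does not fall) — violation.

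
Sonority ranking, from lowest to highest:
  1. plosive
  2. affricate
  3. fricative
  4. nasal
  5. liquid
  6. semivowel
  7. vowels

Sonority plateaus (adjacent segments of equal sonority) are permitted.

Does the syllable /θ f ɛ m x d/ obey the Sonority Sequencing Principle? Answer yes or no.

Onset: /θ/ is a fricative (sonority 3), /f/ is a fricative (sonority 3); then the nucleus /ɛ/ (sonority 7).
Onset profile 3-3-7 — rises to the nucleus.
Coda: /m/ is a nasal (sonority 4), /x/ is a fricative (sonority 3), /d/ is a plosive (sonority 1).
Coda profile 7-4-3-1 — falls from the nucleus.

yes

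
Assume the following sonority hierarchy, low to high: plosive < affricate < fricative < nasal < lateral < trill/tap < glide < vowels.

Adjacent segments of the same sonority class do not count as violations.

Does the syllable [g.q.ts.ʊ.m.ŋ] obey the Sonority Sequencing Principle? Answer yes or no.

Onset: /g/ is a plosive (sonority 1), /q/ is a plosive (sonority 1), /ts/ is an affricate (sonority 2); then the nucleus /ʊ/ (sonority 8).
Onset profile 1-1-2-8 — rises to the nucleus.
Coda: /m/ is a nasal (sonority 4), /ŋ/ is a nasal (sonority 4).
Coda profile 8-4-4 — falls from the nucleus.

yes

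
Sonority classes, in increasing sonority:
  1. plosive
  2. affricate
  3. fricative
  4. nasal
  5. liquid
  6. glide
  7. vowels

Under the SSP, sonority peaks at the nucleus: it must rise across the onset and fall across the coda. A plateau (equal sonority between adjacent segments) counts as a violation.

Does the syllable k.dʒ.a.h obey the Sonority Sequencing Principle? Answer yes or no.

Onset: /k/ is a plosive (sonority 1), /dʒ/ is an affricate (sonority 2); then the nucleus /a/ (sonority 7).
Onset profile 1-2-7 — rises to the nucleus.
Coda: /h/ is a fricative (sonority 3).
Coda profile 7-3 — falls from the nucleus.

yes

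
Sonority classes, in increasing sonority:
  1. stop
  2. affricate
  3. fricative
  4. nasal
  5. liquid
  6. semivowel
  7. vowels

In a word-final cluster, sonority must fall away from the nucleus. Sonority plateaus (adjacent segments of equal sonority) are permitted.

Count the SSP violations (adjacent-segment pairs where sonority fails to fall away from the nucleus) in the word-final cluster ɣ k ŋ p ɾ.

2

/ɣ/: fricative = 3.
/k/: stop = 1.
/ŋ/: nasal = 4.
/p/: stop = 1.
/ɾ/: liquid = 5.
/ɣ/→/k/: 3→1 (falls) — ok.
/k/→/ŋ/: 1→4 (does not fall) — violation.
/ŋ/→/p/: 4→1 (falls) — ok.
/p/→/ɾ/: 1→5 (does not fall) — violation.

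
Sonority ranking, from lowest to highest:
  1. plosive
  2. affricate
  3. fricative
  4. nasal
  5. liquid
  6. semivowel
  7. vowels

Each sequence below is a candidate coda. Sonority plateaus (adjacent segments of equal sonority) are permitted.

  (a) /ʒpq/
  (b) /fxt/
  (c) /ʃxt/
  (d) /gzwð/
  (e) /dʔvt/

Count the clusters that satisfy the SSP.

(a) 3-1-1 → obeys
(b) 3-3-1 → obeys
(c) 3-3-1 → obeys
(d) 1-3-6-3 → violates
(e) 1-1-3-1 → violates

3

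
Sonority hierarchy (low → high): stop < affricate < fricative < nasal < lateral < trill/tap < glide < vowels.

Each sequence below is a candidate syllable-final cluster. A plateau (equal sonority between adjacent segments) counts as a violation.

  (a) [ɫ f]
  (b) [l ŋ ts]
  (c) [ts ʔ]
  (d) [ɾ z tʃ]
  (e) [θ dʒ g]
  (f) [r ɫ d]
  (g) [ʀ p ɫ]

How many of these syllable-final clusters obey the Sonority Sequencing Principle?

6

(a) sonority 5-3: well-formed.
(b) sonority 5-4-2: well-formed.
(c) sonority 2-1: well-formed.
(d) sonority 6-3-2: well-formed.
(e) sonority 3-2-1: well-formed.
(f) sonority 6-5-1: well-formed.
(g) sonority 6-1-5: ill-formed.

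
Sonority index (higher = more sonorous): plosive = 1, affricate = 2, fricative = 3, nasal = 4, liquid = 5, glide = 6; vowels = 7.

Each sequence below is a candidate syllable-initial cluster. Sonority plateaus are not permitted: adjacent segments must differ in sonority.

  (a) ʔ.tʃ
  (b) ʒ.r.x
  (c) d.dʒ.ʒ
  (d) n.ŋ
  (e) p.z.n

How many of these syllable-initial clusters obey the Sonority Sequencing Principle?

(a) ʔ.tʃ: profile 1-2 — obeys.
(b) ʒ.r.x: profile 3-5-3 — violates.
(c) d.dʒ.ʒ: profile 1-2-3 — obeys.
(d) n.ŋ: profile 4-4 — violates.
(e) p.z.n: profile 1-3-4 — obeys.

3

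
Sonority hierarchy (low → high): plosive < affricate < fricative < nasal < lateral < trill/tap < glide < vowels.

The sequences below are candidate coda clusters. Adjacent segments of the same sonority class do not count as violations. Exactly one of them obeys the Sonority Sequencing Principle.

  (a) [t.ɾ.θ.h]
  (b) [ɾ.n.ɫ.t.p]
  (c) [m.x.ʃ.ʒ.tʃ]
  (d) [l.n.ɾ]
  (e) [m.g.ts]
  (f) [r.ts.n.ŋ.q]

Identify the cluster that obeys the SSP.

(a) [t.ɾ.θ.h]: profile 1-6-3-3 — violates.
(b) [ɾ.n.ɫ.t.p]: profile 6-4-5-1-1 — violates.
(c) [m.x.ʃ.ʒ.tʃ]: profile 4-3-3-3-2 — obeys.
(d) [l.n.ɾ]: profile 5-4-6 — violates.
(e) [m.g.ts]: profile 4-1-2 — violates.
(f) [r.ts.n.ŋ.q]: profile 6-2-4-4-1 — violates.

c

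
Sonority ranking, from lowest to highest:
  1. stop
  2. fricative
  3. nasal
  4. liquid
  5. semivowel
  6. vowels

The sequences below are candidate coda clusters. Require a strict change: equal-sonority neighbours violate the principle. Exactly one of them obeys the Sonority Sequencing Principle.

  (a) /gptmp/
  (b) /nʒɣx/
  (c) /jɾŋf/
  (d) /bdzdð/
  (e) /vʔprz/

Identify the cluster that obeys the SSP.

c

(a) sonority 1-1-1-3-1: ill-formed.
(b) sonority 3-2-2-2: ill-formed.
(c) sonority 5-4-3-2: well-formed.
(d) sonority 1-1-2-1-2: ill-formed.
(e) sonority 2-1-1-4-2: ill-formed.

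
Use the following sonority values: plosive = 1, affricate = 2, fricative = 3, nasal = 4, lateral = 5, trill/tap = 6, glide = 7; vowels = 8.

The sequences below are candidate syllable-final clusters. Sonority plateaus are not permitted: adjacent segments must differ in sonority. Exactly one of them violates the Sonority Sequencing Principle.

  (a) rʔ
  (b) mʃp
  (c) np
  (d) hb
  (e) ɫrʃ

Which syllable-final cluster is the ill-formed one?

(a) rʔ: profile 6-1 — obeys.
(b) mʃp: profile 4-3-1 — obeys.
(c) np: profile 4-1 — obeys.
(d) hb: profile 3-1 — obeys.
(e) ɫrʃ: profile 5-6-3 — violates.

e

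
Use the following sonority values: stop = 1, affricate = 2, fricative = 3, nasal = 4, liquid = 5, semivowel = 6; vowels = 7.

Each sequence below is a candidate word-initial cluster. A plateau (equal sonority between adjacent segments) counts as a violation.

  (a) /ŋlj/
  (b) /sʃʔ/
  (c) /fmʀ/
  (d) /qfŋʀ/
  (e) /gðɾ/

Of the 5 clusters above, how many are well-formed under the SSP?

4

(a) /ŋlj/: profile 4-5-6 — obeys.
(b) /sʃʔ/: profile 3-3-1 — violates.
(c) /fmʀ/: profile 3-4-5 — obeys.
(d) /qfŋʀ/: profile 1-3-4-5 — obeys.
(e) /gðɾ/: profile 1-3-5 — obeys.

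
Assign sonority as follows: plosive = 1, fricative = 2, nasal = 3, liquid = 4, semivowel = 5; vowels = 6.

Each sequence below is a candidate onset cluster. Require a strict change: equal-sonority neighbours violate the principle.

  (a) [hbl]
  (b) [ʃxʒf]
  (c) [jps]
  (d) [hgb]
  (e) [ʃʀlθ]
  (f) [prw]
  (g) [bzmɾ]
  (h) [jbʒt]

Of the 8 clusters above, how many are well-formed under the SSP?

2

(a) sonority 2-1-4: ill-formed.
(b) sonority 2-2-2-2: ill-formed.
(c) sonority 5-1-2: ill-formed.
(d) sonority 2-1-1: ill-formed.
(e) sonority 2-4-4-2: ill-formed.
(f) sonority 1-4-5: well-formed.
(g) sonority 1-2-3-4: well-formed.
(h) sonority 5-1-2-1: ill-formed.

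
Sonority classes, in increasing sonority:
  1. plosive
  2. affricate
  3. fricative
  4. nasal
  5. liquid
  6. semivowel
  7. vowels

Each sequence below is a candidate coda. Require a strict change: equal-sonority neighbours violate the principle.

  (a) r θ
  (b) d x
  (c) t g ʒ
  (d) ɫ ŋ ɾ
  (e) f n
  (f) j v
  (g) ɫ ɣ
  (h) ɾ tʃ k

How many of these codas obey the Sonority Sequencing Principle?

(a) sonority 5-3: well-formed.
(b) sonority 1-3: ill-formed.
(c) sonority 1-1-3: ill-formed.
(d) sonority 5-4-5: ill-formed.
(e) sonority 3-4: ill-formed.
(f) sonority 6-3: well-formed.
(g) sonority 5-3: well-formed.
(h) sonority 5-2-1: well-formed.

4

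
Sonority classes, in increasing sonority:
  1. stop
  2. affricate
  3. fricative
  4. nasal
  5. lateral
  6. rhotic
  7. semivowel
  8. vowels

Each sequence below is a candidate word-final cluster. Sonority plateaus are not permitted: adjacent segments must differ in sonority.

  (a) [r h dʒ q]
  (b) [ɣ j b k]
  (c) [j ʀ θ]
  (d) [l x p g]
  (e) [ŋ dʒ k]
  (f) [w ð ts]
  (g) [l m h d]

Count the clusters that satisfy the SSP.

5

(a) sonority 6-3-2-1: well-formed.
(b) sonority 3-7-1-1: ill-formed.
(c) sonority 7-6-3: well-formed.
(d) sonority 5-3-1-1: ill-formed.
(e) sonority 4-2-1: well-formed.
(f) sonority 7-3-2: well-formed.
(g) sonority 5-4-3-1: well-formed.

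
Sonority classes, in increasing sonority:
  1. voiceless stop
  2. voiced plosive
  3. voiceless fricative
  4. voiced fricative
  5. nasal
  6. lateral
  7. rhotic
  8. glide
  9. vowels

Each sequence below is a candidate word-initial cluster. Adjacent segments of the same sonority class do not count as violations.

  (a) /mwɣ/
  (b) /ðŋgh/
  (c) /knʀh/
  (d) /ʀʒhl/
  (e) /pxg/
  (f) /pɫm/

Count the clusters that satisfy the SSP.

0

(a) sonority 5-8-4: ill-formed.
(b) sonority 4-5-2-3: ill-formed.
(c) sonority 1-5-7-3: ill-formed.
(d) sonority 7-4-3-6: ill-formed.
(e) sonority 1-3-2: ill-formed.
(f) sonority 1-6-5: ill-formed.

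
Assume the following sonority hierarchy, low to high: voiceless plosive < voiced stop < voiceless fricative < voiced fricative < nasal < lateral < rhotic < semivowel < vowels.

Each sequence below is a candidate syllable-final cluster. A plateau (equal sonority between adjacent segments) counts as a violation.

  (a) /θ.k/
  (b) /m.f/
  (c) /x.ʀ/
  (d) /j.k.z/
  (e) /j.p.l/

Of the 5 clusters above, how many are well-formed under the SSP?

2

(a) 3-1 → obeys
(b) 5-3 → obeys
(c) 3-7 → violates
(d) 8-1-4 → violates
(e) 8-1-6 → violates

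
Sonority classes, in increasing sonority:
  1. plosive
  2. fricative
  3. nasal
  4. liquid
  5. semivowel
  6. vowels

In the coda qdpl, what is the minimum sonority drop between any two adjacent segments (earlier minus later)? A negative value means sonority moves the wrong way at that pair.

-3

/q/: plosive = 1.
/d/: plosive = 1.
/p/: plosive = 1.
/l/: liquid = 4.
/q/→/d/: change +0.
/d/→/p/: change +0.
/p/→/l/: change -3.
Minimum = -3.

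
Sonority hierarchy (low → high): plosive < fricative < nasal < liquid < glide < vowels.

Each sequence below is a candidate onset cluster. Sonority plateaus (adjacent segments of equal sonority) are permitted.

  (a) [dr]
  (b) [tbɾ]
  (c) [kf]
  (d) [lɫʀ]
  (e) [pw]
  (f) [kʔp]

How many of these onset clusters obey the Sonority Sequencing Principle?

(a) sonority 1-4: well-formed.
(b) sonority 1-1-4: well-formed.
(c) sonority 1-2: well-formed.
(d) sonority 4-4-4: well-formed.
(e) sonority 1-5: well-formed.
(f) sonority 1-1-1: well-formed.

6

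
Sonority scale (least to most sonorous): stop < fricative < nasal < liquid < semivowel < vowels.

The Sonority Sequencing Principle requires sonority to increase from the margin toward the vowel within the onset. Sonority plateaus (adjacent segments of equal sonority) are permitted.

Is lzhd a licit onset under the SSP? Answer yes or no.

no

/l/ is a liquid (sonority 4).
/z/ is a fricative (sonority 2).
/h/ is a fricative (sonority 2).
/d/ is a stop (sonority 1).
The profile is 4-2-2-1. Between /l/ (4) and /z/ (2) sonority does not rise, so the cluster violates the SSP.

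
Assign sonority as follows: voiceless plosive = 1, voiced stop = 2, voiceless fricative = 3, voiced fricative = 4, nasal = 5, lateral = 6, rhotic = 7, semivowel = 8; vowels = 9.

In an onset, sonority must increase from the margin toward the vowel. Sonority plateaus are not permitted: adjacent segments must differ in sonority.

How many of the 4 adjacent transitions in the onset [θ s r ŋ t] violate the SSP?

3

/θ/ is a voiceless fricative (sonority 3).
/s/ is a voiceless fricative (sonority 3).
/r/ is a rhotic (sonority 7).
/ŋ/ is a nasal (sonority 5).
/t/ is a voiceless plosive (sonority 1).
/θ/→/s/: 3→3 (plateau) — violation.
/s/→/r/: 3→7 (rises) — ok.
/r/→/ŋ/: 7→5 (does not rise) — violation.
/ŋ/→/t/: 5→1 (does not rise) — violation.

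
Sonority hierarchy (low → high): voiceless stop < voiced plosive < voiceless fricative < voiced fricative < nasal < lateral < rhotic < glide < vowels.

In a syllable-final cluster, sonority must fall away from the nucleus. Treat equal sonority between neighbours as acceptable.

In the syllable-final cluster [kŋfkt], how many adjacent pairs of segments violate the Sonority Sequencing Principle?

1

/k/ is a voiceless stop (sonority 1).
/ŋ/ is a nasal (sonority 5).
/f/ is a voiceless fricative (sonority 3).
/k/ is a voiceless stop (sonority 1).
/t/ is a voiceless stop (sonority 1).
/k/→/ŋ/: 1→5 (does not fall) — violation.
/ŋ/→/f/: 5→3 (falls) — ok.
/f/→/k/: 3→1 (falls) — ok.
/k/→/t/: 1→1 (plateau, allowed) — ok.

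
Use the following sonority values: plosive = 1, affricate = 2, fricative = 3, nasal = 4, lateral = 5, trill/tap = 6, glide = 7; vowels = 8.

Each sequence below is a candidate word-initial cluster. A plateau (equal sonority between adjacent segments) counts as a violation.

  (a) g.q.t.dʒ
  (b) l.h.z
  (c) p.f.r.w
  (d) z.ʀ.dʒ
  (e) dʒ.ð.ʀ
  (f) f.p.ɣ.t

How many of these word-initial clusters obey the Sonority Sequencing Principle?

2

(a) g.q.t.dʒ: profile 1-1-1-2 — violates.
(b) l.h.z: profile 5-3-3 — violates.
(c) p.f.r.w: profile 1-3-6-7 — obeys.
(d) z.ʀ.dʒ: profile 3-6-2 — violates.
(e) dʒ.ð.ʀ: profile 2-3-6 — obeys.
(f) f.p.ɣ.t: profile 3-1-3-1 — violates.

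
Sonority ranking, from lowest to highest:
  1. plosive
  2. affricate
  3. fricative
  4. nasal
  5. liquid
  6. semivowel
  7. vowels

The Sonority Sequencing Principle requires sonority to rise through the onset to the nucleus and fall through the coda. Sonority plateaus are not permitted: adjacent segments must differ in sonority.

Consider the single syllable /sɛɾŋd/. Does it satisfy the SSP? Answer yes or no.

yes

Onset: /s/ is a fricative (sonority 3); then the nucleus /ɛ/ (sonority 7).
Onset profile 3-7 — rises to the nucleus.
Coda: /ɾ/ is a liquid (sonority 5), /ŋ/ is a nasal (sonority 4), /d/ is a plosive (sonority 1).
Coda profile 7-5-4-1 — falls from the nucleus.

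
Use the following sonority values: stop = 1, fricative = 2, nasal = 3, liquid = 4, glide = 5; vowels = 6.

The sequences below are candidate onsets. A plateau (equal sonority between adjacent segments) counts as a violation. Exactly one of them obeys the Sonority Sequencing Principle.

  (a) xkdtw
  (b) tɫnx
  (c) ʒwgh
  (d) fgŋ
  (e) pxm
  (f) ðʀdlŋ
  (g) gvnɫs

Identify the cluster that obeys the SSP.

(a) xkdtw: profile 2-1-1-1-5 — violates.
(b) tɫnx: profile 1-4-3-2 — violates.
(c) ʒwgh: profile 2-5-1-2 — violates.
(d) fgŋ: profile 2-1-3 — violates.
(e) pxm: profile 1-2-3 — obeys.
(f) ðʀdlŋ: profile 2-4-1-4-3 — violates.
(g) gvnɫs: profile 1-2-3-4-2 — violates.

e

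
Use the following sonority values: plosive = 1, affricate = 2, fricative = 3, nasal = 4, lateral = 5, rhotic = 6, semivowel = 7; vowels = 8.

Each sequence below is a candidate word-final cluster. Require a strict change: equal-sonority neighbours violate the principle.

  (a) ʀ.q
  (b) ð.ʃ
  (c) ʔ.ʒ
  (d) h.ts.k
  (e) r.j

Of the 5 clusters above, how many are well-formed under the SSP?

(a) 6-1 → obeys
(b) 3-3 → violates
(c) 1-3 → violates
(d) 3-2-1 → obeys
(e) 6-7 → violates

2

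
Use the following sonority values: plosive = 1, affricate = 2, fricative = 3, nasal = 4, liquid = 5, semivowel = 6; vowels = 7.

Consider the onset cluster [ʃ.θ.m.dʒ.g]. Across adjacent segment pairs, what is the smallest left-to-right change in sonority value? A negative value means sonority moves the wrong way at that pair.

/ʃ/: fricative = 3.
/θ/: fricative = 3.
/m/: nasal = 4.
/dʒ/: affricate = 2.
/g/: plosive = 1.
/ʃ/→/θ/: change +0.
/θ/→/m/: change +1.
/m/→/dʒ/: change -2.
/dʒ/→/g/: change -1.
Minimum = -2.

-2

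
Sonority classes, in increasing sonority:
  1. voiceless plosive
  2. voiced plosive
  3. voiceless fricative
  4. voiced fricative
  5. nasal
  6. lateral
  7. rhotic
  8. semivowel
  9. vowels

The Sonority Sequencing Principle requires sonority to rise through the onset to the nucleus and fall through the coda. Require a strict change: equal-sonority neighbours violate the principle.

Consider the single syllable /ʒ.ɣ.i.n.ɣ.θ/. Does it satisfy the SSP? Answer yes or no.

no

Onset: /ʒ/ is a voiced fricative (sonority 4), /ɣ/ is a voiced fricative (sonority 4); then the nucleus /i/ (sonority 9).
Onset profile 4-4-9 — does not strictly rise throughout.
Coda: /n/ is a nasal (sonority 5), /ɣ/ is a voiced fricative (sonority 4), /θ/ is a voiceless fricative (sonority 3).
Coda profile 9-5-4-3 — falls from the nucleus.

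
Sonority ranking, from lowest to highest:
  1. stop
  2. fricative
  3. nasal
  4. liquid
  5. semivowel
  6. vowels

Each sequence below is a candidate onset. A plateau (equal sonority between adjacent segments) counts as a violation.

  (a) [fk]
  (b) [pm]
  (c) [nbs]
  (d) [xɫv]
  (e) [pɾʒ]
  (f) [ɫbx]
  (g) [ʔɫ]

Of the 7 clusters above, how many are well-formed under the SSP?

2

(a) [fk]: profile 2-1 — violates.
(b) [pm]: profile 1-3 — obeys.
(c) [nbs]: profile 3-1-2 — violates.
(d) [xɫv]: profile 2-4-2 — violates.
(e) [pɾʒ]: profile 1-4-2 — violates.
(f) [ɫbx]: profile 4-1-2 — violates.
(g) [ʔɫ]: profile 1-4 — obeys.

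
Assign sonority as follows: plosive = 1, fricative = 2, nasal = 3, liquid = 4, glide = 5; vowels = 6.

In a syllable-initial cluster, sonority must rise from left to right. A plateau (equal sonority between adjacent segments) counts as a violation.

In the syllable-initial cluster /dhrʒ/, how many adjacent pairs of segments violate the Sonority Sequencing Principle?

1

/d/ is a plosive (sonority 1).
/h/ is a fricative (sonority 2).
/r/ is a liquid (sonority 4).
/ʒ/ is a fricative (sonority 2).
/d/→/h/: 1→2 (rises) — ok.
/h/→/r/: 2→4 (rises) — ok.
/r/→/ʒ/: 4→2 (does not rise) — violation.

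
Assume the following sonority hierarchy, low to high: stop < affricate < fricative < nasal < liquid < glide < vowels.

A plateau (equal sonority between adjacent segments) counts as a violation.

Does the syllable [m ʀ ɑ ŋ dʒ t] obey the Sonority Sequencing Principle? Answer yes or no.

Onset: /m/ is a nasal (sonority 4), /ʀ/ is a liquid (sonority 5); then the nucleus /ɑ/ (sonority 7).
Onset profile 4-5-7 — rises to the nucleus.
Coda: /ŋ/ is a nasal (sonority 4), /dʒ/ is an affricate (sonority 2), /t/ is a stop (sonority 1).
Coda profile 7-4-2-1 — falls from the nucleus.

yes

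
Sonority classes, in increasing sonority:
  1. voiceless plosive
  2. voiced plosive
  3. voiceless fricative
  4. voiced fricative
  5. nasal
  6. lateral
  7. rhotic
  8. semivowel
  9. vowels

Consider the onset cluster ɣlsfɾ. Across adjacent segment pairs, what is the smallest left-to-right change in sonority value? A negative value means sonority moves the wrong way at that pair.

/ɣ/ is a voiced fricative (sonority 4).
/l/ is a lateral (sonority 6).
/s/ is a voiceless fricative (sonority 3).
/f/ is a voiceless fricative (sonority 3).
/ɾ/ is a rhotic (sonority 7).
/ɣ/→/l/: change +2.
/l/→/s/: change -3.
/s/→/f/: change +0.
/f/→/ɾ/: change +4.
Minimum = -3.

-3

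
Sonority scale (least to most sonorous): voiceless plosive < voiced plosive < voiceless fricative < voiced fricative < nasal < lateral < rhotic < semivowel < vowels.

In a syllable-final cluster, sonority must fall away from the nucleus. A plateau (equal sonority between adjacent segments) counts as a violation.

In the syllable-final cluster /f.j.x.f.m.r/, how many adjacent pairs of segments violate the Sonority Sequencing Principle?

4

/f/ — voiceless fricative, sonority 3.
/j/ — semivowel, sonority 8.
/x/ — voiceless fricative, sonority 3.
/f/ — voiceless fricative, sonority 3.
/m/ — nasal, sonority 5.
/r/ — rhotic, sonority 7.
/f/→/j/: 3→8 (does not fall) — violation.
/j/→/x/: 8→3 (falls) — ok.
/x/→/f/: 3→3 (plateau) — violation.
/f/→/m/: 3→5 (does not fall) — violation.
/m/→/r/: 5→7 (does not fall) — violation.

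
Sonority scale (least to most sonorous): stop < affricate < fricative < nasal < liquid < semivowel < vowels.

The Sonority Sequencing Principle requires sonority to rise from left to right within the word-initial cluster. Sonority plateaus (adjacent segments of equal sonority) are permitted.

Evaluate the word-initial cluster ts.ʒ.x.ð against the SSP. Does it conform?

/ts/: affricate = 2.
/ʒ/: fricative = 3.
/x/: fricative = 3.
/ð/: fricative = 3.
The profile 2-3-3-3 is non-decreasing (plateaus allowed), so the word-initial cluster satisfies the SSP.

yes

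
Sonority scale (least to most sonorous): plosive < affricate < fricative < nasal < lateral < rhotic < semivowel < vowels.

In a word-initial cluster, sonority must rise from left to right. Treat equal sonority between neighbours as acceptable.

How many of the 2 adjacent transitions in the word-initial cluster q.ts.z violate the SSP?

0

/q/: plosive = 1.
/ts/: affricate = 2.
/z/: fricative = 3.
/q/→/ts/: 1→2 (rises) — ok.
/ts/→/z/: 2→3 (rises) — ok.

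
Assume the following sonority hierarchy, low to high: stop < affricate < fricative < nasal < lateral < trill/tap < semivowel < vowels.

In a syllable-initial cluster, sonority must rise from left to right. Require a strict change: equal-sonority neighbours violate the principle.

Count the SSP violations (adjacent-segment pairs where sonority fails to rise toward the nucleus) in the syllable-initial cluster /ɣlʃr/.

1

/ɣ/: fricative = 3.
/l/: lateral = 5.
/ʃ/: fricative = 3.
/r/: trill/tap = 6.
/ɣ/→/l/: 3→5 (rises) — ok.
/l/→/ʃ/: 5→3 (does not rise) — violation.
/ʃ/→/r/: 3→6 (rises) — ok.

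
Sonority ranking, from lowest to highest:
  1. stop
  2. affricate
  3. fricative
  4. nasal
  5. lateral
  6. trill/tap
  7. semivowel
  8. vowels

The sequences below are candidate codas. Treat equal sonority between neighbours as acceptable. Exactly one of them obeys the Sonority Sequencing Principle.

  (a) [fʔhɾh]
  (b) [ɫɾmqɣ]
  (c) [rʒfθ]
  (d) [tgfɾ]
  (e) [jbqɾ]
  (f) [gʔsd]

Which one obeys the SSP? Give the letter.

c

(a) [fʔhɾh]: profile 3-1-3-6-3 — violates.
(b) [ɫɾmqɣ]: profile 5-6-4-1-3 — violates.
(c) [rʒfθ]: profile 6-3-3-3 — obeys.
(d) [tgfɾ]: profile 1-1-3-6 — violates.
(e) [jbqɾ]: profile 7-1-1-6 — violates.
(f) [gʔsd]: profile 1-1-3-1 — violates.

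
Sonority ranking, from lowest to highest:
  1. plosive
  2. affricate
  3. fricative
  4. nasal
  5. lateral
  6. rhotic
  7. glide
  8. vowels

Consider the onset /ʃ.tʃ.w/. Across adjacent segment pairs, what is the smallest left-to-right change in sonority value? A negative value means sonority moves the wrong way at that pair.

-1

/ʃ/ is a fricative (sonority 3).
/tʃ/ is an affricate (sonority 2).
/w/ is a glide (sonority 7).
/ʃ/→/tʃ/: change -1.
/tʃ/→/w/: change +5.
Minimum = -1.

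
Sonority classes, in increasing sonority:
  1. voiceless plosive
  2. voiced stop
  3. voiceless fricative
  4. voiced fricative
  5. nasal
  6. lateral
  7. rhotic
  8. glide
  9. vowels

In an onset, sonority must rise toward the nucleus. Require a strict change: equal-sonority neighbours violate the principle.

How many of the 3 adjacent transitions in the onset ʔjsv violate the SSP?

/ʔ/ is a voiceless plosive (sonority 1).
/j/ is a glide (sonority 8).
/s/ is a voiceless fricative (sonority 3).
/v/ is a voiced fricative (sonority 4).
/ʔ/→/j/: 1→8 (rises) — ok.
/j/→/s/: 8→3 (does not rise) — violation.
/s/→/v/: 3→4 (rises) — ok.

1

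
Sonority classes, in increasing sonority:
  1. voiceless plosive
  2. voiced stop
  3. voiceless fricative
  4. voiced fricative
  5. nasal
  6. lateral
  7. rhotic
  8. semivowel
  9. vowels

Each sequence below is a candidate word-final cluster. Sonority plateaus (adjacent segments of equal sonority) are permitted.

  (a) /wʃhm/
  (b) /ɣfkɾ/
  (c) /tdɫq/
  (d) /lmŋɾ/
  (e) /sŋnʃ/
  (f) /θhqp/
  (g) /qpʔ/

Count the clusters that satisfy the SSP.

(a) 8-3-3-5 → violates
(b) 4-3-1-7 → violates
(c) 1-2-6-1 → violates
(d) 6-5-5-7 → violates
(e) 3-5-5-3 → violates
(f) 3-3-1-1 → obeys
(g) 1-1-1 → obeys

2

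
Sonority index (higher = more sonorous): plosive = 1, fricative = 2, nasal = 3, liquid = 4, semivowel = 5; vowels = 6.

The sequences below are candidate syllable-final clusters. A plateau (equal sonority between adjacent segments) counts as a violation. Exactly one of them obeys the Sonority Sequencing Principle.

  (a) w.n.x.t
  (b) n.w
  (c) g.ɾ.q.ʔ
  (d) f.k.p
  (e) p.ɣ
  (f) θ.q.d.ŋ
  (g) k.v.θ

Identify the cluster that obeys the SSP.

(a) sonority 5-3-2-1: well-formed.
(b) sonority 3-5: ill-formed.
(c) sonority 1-4-1-1: ill-formed.
(d) sonority 2-1-1: ill-formed.
(e) sonority 1-2: ill-formed.
(f) sonority 2-1-1-3: ill-formed.
(g) sonority 1-2-2: ill-formed.

a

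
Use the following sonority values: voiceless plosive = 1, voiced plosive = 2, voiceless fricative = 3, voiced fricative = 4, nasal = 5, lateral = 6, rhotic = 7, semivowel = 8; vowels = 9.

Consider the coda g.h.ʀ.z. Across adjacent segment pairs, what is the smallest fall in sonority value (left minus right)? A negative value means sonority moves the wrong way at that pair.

/g/: voiced plosive = 2.
/h/: voiceless fricative = 3.
/ʀ/: rhotic = 7.
/z/: voiced fricative = 4.
/g/→/h/: change -1.
/h/→/ʀ/: change -4.
/ʀ/→/z/: change +3.
Minimum = -4.

-4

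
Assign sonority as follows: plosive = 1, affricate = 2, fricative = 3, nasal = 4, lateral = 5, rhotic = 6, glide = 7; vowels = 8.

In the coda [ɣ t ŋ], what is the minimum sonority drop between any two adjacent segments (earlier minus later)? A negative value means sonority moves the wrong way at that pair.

/ɣ/ is a fricative (sonority 3).
/t/ is a plosive (sonority 1).
/ŋ/ is a nasal (sonority 4).
/ɣ/→/t/: change +2.
/t/→/ŋ/: change -3.
Minimum = -3.

-3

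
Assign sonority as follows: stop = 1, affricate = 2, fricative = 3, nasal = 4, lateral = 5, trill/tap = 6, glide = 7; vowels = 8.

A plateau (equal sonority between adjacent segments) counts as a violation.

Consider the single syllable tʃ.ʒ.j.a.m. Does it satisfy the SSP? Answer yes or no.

Onset: /tʃ/ is an affricate (sonority 2), /ʒ/ is a fricative (sonority 3), /j/ is a glide (sonority 7); then the nucleus /a/ (sonority 8).
Onset profile 2-3-7-8 — rises to the nucleus.
Coda: /m/ is a nasal (sonority 4).
Coda profile 8-4 — falls from the nucleus.

yes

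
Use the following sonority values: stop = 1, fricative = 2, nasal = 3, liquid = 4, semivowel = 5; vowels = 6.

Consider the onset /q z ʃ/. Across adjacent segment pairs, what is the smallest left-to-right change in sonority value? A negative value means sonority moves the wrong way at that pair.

0

/q/: stop = 1.
/z/: fricative = 2.
/ʃ/: fricative = 2.
/q/→/z/: change +1.
/z/→/ʃ/: change +0.
Minimum = 0.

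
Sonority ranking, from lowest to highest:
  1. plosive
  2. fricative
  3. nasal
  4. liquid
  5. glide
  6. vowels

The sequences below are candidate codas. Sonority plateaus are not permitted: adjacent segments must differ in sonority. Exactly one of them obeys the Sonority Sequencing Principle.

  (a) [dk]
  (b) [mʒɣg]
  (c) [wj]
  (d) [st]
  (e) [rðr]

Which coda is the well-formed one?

d

(a) [dk]: profile 1-1 — violates.
(b) [mʒɣg]: profile 3-2-2-1 — violates.
(c) [wj]: profile 5-5 — violates.
(d) [st]: profile 2-1 — obeys.
(e) [rðr]: profile 4-2-4 — violates.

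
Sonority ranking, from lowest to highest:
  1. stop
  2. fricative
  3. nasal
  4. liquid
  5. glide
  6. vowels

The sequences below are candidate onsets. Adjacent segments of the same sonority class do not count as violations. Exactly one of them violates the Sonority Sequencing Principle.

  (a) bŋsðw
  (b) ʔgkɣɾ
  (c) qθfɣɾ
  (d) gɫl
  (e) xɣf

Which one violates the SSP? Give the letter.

a

(a) bŋsðw: profile 1-3-2-2-5 — violates.
(b) ʔgkɣɾ: profile 1-1-1-2-4 — obeys.
(c) qθfɣɾ: profile 1-2-2-2-4 — obeys.
(d) gɫl: profile 1-4-4 — obeys.
(e) xɣf: profile 2-2-2 — obeys.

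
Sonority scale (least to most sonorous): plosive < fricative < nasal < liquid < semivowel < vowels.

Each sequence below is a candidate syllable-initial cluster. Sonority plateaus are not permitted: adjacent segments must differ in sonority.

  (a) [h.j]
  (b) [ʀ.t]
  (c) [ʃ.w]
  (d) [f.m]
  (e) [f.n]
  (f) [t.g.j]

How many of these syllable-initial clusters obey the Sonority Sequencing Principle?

(a) sonority 2-5: well-formed.
(b) sonority 4-1: ill-formed.
(c) sonority 2-5: well-formed.
(d) sonority 2-3: well-formed.
(e) sonority 2-3: well-formed.
(f) sonority 1-1-5: ill-formed.

4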